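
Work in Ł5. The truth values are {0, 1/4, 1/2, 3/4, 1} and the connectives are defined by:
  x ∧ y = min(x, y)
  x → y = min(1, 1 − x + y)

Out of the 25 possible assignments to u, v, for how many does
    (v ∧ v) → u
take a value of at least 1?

15

value 1: 15 assignments (counts)
value 3/4: 4 assignments
value 1/2: 3 assignments
value 1/4: 2 assignments
value 0: 1 assignment
So 15 of the 25 assignments meet the threshold.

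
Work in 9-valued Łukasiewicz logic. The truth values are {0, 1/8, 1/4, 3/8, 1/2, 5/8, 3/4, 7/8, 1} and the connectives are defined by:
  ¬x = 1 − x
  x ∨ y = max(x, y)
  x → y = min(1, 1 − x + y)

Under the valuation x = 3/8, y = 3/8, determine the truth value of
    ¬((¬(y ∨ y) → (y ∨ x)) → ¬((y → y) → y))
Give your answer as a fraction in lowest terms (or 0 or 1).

y ∨ y = 3/8 ∨ 3/8 = 3/8
¬(y ∨ y) = ¬3/8 = 5/8
y ∨ x = 3/8 ∨ 3/8 = 3/8
¬(y ∨ y) → (y ∨ x) = 5/8 → 3/8 = 3/4
y → y = 3/8 → 3/8 = 1
(y → y) → y = 1 → 3/8 = 3/8
¬((y → y) → y) = ¬3/8 = 5/8
(¬(y ∨ y) → (y ∨ x)) → ¬((y → y) → y) = 3/4 → 5/8 = 7/8
¬((¬(y ∨ y) → (y ∨ x)) → ¬((y → y) → y)) = ¬7/8 = 1/8

1/8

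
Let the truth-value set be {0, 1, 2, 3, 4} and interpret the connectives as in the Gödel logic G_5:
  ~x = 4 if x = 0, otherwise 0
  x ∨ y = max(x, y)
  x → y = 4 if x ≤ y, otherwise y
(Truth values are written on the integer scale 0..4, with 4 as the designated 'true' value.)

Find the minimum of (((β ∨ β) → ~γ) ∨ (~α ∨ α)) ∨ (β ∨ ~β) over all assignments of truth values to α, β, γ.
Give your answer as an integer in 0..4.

Take α = 1, β = 1, γ = 1:
β ∨ β = 1 ∨ 1 = 1
~γ = ~1 = 0
(β ∨ β) → ~γ = 1 → 0 = 0
~α = ~1 = 0
~α ∨ α = 0 ∨ 1 = 1
((β ∨ β) → ~γ) ∨ (~α ∨ α) = 0 ∨ 1 = 1
~β = ~1 = 0
β ∨ ~β = 1 ∨ 0 = 1
(((β ∨ β) → ~γ) ∨ (~α ∨ α)) ∨ (β ∨ ~β) = 1 ∨ 1 = 1
No assignment yields a value below 1, so this is the minimum.

1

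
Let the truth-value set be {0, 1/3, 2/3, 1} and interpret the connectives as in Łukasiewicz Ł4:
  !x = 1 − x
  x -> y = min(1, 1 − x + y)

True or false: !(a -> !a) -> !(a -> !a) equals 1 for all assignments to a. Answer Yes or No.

a = 0 ↦ 1
a = 1/3 ↦ 1
a = 2/3 ↦ 1
a = 1 ↦ 1
Every assignment gives a value ≥ 1.

Yes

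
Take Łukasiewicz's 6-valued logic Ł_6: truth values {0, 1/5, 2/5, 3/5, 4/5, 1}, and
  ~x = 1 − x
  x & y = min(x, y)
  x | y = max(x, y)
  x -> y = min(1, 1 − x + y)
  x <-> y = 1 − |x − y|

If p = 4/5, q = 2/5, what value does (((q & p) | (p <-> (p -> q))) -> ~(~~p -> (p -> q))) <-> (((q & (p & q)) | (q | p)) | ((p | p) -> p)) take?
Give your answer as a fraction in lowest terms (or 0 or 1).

2/5

q & p = 2/5 & 4/5 = 2/5
p -> q = 4/5 -> 2/5 = 3/5
p <-> (p -> q) = 4/5 <-> 3/5 = 4/5
(q & p) | (p <-> (p -> q)) = 2/5 | 4/5 = 4/5
~p = ~4/5 = 1/5
~~p = ~1/5 = 4/5
p -> q = 4/5 -> 2/5 = 3/5
~~p -> (p -> q) = 4/5 -> 3/5 = 4/5
~(~~p -> (p -> q)) = ~4/5 = 1/5
((q & p) | (p <-> (p -> q))) -> ~(~~p -> (p -> q)) = 4/5 -> 1/5 = 2/5
p & q = 4/5 & 2/5 = 2/5
q & (p & q) = 2/5 & 2/5 = 2/5
q | p = 2/5 | 4/5 = 4/5
(q & (p & q)) | (q | p) = 2/5 | 4/5 = 4/5
p | p = 4/5 | 4/5 = 4/5
(p | p) -> p = 4/5 -> 4/5 = 1
((q & (p & q)) | (q | p)) | ((p | p) -> p) = 4/5 | 1 = 1
(((q & p) | (p <-> (p -> q))) -> ~(~~p -> (p -> q))) <-> (((q & (p & q)) | (q | p)) | ((p | p) -> p)) = 2/5 <-> 1 = 2/5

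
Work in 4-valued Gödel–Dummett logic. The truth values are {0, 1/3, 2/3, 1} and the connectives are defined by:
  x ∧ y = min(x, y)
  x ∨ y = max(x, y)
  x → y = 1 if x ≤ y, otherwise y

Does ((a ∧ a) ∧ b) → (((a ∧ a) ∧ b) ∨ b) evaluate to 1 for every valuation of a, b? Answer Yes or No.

Yes

a = 0, b = 0 ↦ 1
a = 0, b = 1/3 ↦ 1
a = 0, b = 2/3 ↦ 1
a = 0, b = 1 ↦ 1
a = 1/3, b = 0 ↦ 1
a = 1/3, b = 1/3 ↦ 1
a = 1/3, b = 2/3 ↦ 1
a = 1/3, b = 1 ↦ 1
a = 2/3, b = 0 ↦ 1
a = 2/3, b = 1/3 ↦ 1
a = 2/3, b = 2/3 ↦ 1
a = 2/3, b = 1 ↦ 1
a = 1, b = 0 ↦ 1
a = 1, b = 1/3 ↦ 1
a = 1, b = 2/3 ↦ 1
a = 1, b = 1 ↦ 1
Every assignment gives a value ≥ 1.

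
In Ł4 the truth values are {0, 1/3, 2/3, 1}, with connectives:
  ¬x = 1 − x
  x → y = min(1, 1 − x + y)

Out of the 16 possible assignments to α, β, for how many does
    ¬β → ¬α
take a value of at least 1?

α = 0, β = 0 ↦ 1  ≥
α = 0, β = 1/3 ↦ 1  ≥
α = 0, β = 2/3 ↦ 1  ≥
α = 0, β = 1 ↦ 1  ≥
α = 1/3, β = 0 ↦ 2/3  <
α = 1/3, β = 1/3 ↦ 1  ≥
α = 1/3, β = 2/3 ↦ 1  ≥
α = 1/3, β = 1 ↦ 1  ≥
α = 2/3, β = 0 ↦ 1/3  <
α = 2/3, β = 1/3 ↦ 2/3  <
α = 2/3, β = 2/3 ↦ 1  ≥
α = 2/3, β = 1 ↦ 1  ≥
α = 1, β = 0 ↦ 0  <
α = 1, β = 1/3 ↦ 1/3  <
α = 1, β = 2/3 ↦ 2/3  <
α = 1, β = 1 ↦ 1  ≥
So 10 of the 16 assignments meet the threshold.

10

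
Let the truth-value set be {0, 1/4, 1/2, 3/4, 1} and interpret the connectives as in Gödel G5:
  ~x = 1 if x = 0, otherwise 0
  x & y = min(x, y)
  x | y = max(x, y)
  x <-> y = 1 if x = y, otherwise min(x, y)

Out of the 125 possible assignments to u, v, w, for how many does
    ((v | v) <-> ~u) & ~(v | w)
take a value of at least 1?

4

value 1: 4 assignments (counts)
value 0: 121 assignments
So 4 of the 125 assignments meet the threshold.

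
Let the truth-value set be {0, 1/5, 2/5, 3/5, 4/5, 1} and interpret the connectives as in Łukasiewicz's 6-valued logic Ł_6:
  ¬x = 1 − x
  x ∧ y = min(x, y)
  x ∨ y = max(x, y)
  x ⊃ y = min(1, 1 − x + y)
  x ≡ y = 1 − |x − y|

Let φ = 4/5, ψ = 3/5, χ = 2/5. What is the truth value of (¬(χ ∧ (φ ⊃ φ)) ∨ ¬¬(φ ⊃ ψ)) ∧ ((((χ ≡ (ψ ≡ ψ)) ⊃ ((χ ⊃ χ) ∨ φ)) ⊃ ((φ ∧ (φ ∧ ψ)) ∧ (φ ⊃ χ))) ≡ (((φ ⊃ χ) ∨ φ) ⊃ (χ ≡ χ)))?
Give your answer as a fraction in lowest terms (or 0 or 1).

3/5

φ ⊃ φ = 4/5 ⊃ 4/5 = 1
χ ∧ (φ ⊃ φ) = 2/5 ∧ 1 = 2/5
¬(χ ∧ (φ ⊃ φ)) = ¬2/5 = 3/5
φ ⊃ ψ = 4/5 ⊃ 3/5 = 4/5
¬(φ ⊃ ψ) = ¬4/5 = 1/5
¬¬(φ ⊃ ψ) = ¬1/5 = 4/5
¬(χ ∧ (φ ⊃ φ)) ∨ ¬¬(φ ⊃ ψ) = 3/5 ∨ 4/5 = 4/5
ψ ≡ ψ = 3/5 ≡ 3/5 = 1
χ ≡ (ψ ≡ ψ) = 2/5 ≡ 1 = 2/5
χ ⊃ χ = 2/5 ⊃ 2/5 = 1
(χ ⊃ χ) ∨ φ = 1 ∨ 4/5 = 1
(χ ≡ (ψ ≡ ψ)) ⊃ ((χ ⊃ χ) ∨ φ) = 2/5 ⊃ 1 = 1
φ ∧ ψ = 4/5 ∧ 3/5 = 3/5
φ ∧ (φ ∧ ψ) = 4/5 ∧ 3/5 = 3/5
φ ⊃ χ = 4/5 ⊃ 2/5 = 3/5
(φ ∧ (φ ∧ ψ)) ∧ (φ ⊃ χ) = 3/5 ∧ 3/5 = 3/5
((χ ≡ (ψ ≡ ψ)) ⊃ ((χ ⊃ χ) ∨ φ)) ⊃ ((φ ∧ (φ ∧ ψ)) ∧ (φ ⊃ χ)) = 1 ⊃ 3/5 = 3/5
φ ⊃ χ = 4/5 ⊃ 2/5 = 3/5
(φ ⊃ χ) ∨ φ = 3/5 ∨ 4/5 = 4/5
χ ≡ χ = 2/5 ≡ 2/5 = 1
((φ ⊃ χ) ∨ φ) ⊃ (χ ≡ χ) = 4/5 ⊃ 1 = 1
(((χ ≡ (ψ ≡ ψ)) ⊃ ((χ ⊃ χ) ∨ φ)) ⊃ ((φ ∧ (φ ∧ ψ)) ∧ (φ ⊃ χ))) ≡ (((φ ⊃ χ) ∨ φ) ⊃ (χ ≡ χ)) = 3/5 ≡ 1 = 3/5
(¬(χ ∧ (φ ⊃ φ)) ∨ ¬¬(φ ⊃ ψ)) ∧ ((((χ ≡ (ψ ≡ ψ)) ⊃ ((χ ⊃ χ) ∨ φ)) ⊃ ((φ ∧ (φ ∧ ψ)) ∧ (φ ⊃ χ))) ≡ (((φ ⊃ χ) ∨ φ) ⊃ (χ ≡ χ))) = 4/5 ∧ 3/5 = 3/5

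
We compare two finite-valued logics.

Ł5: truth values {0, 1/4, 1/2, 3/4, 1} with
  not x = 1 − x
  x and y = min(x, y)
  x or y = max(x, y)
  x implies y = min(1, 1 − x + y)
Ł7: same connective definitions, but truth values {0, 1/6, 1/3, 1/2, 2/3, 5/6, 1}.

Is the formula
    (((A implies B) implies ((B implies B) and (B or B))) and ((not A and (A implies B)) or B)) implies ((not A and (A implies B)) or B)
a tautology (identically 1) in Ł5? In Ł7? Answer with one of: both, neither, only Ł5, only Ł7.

In Ł5: every assignment gives 1 — tautology.
In Ł7: every assignment gives 1 — tautology.

both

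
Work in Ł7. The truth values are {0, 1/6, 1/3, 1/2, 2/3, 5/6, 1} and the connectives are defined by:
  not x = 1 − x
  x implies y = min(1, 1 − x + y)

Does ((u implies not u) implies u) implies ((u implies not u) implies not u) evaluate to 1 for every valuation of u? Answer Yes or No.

No

Counterexample: take u = 2/3.
not u = not 2/3 = 1/3
u implies not u = 2/3 implies 1/3 = 2/3
(u implies not u) implies u = 2/3 implies 2/3 = 1
not u = not 2/3 = 1/3
u implies not u = 2/3 implies 1/3 = 2/3
not u = not 2/3 = 1/3
(u implies not u) implies not u = 2/3 implies 1/3 = 2/3
((u implies not u) implies u) implies ((u implies not u) implies not u) = 1 implies 2/3 = 2/3
This gives 2/3 ≠ 1.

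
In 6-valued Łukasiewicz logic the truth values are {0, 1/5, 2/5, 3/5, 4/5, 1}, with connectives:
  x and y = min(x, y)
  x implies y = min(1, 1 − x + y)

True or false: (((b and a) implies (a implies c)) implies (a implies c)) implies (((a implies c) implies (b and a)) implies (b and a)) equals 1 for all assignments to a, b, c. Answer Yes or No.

Yes

At a = 4/5, b = 1, c = 3/5, for instance:
b and a = 1 and 4/5 = 4/5
a implies c = 4/5 implies 3/5 = 4/5
(b and a) implies (a implies c) = 4/5 implies 4/5 = 1
((b and a) implies (a implies c)) implies (a implies c) = 1 implies 4/5 = 4/5
(a implies c) implies (b and a) = 4/5 implies 4/5 = 1
((a implies c) implies (b and a)) implies (b and a) = 1 implies 4/5 = 4/5
(((b and a) implies (a implies c)) implies (a implies c)) implies (((a implies c) implies (b and a)) implies (b and a)) = 4/5 implies 4/5 = 1
and checking the remaining 215 assignments likewise gives ≥ 1 in every case.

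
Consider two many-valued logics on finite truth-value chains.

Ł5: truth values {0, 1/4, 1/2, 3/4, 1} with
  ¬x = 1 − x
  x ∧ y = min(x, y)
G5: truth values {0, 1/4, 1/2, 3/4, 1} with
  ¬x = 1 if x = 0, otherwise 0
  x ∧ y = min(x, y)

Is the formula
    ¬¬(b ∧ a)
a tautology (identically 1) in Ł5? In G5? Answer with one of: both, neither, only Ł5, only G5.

neither

In Ł5: at a = 0, b = 0 the value is 0 — not a tautology.
In G5: at a = 0, b = 0 the value is 0 — not a tautology.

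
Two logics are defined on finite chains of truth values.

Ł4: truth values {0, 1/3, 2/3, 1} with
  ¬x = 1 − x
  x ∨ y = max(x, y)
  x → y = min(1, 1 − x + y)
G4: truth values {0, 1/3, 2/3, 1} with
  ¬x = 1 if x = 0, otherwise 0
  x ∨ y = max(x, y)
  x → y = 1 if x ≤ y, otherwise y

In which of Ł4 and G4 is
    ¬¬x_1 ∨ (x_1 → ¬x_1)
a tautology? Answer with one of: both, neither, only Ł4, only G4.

only G4

In Ł4: at x_1 = 2/3 the value is 2/3 — not a tautology.
In G4: every assignment gives 1 — tautology.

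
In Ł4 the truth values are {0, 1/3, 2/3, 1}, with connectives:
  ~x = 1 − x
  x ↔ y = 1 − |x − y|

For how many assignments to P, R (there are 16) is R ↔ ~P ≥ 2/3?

10

P = 0, R = 0 ↦ 0  <
P = 0, R = 1/3 ↦ 1/3  <
P = 0, R = 2/3 ↦ 2/3  ≥
P = 0, R = 1 ↦ 1  ≥
P = 1/3, R = 0 ↦ 1/3  <
P = 1/3, R = 1/3 ↦ 2/3  ≥
P = 1/3, R = 2/3 ↦ 1  ≥
P = 1/3, R = 1 ↦ 2/3  ≥
P = 2/3, R = 0 ↦ 2/3  ≥
P = 2/3, R = 1/3 ↦ 1  ≥
P = 2/3, R = 2/3 ↦ 2/3  ≥
P = 2/3, R = 1 ↦ 1/3  <
P = 1, R = 0 ↦ 1  ≥
P = 1, R = 1/3 ↦ 2/3  ≥
P = 1, R = 2/3 ↦ 1/3  <
P = 1, R = 1 ↦ 0  <
So 10 of the 16 assignments meet the threshold.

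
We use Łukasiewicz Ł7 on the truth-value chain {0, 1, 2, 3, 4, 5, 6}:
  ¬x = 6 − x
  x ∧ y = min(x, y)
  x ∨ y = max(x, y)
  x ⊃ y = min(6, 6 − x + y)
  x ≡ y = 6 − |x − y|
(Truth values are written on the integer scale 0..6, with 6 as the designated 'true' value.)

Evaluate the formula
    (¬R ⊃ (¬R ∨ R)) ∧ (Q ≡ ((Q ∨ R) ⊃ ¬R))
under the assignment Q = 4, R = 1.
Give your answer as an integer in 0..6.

4

¬R = ¬1 = 5
¬R = ¬1 = 5
¬R ∨ R = 5 ∨ 1 = 5
¬R ⊃ (¬R ∨ R) = 5 ⊃ 5 = 6
Q ∨ R = 4 ∨ 1 = 4
¬R = ¬1 = 5
(Q ∨ R) ⊃ ¬R = 4 ⊃ 5 = 6
Q ≡ ((Q ∨ R) ⊃ ¬R) = 4 ≡ 6 = 4
(¬R ⊃ (¬R ∨ R)) ∧ (Q ≡ ((Q ∨ R) ⊃ ¬R)) = 6 ∧ 4 = 4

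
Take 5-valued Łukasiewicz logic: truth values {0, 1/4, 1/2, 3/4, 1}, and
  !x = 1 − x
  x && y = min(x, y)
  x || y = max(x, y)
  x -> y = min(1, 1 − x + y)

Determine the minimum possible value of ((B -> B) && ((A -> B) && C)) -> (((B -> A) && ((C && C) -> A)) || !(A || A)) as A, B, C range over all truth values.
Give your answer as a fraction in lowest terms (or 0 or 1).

1/2

Take A = 1/2, B = 1/2, C = 1:
B -> B = 1/2 -> 1/2 = 1
A -> B = 1/2 -> 1/2 = 1
(A -> B) && C = 1 && 1 = 1
(B -> B) && ((A -> B) && C) = 1 && 1 = 1
B -> A = 1/2 -> 1/2 = 1
C && C = 1 && 1 = 1
(C && C) -> A = 1 -> 1/2 = 1/2
(B -> A) && ((C && C) -> A) = 1 && 1/2 = 1/2
A || A = 1/2 || 1/2 = 1/2
!(A || A) = !1/2 = 1/2
((B -> A) && ((C && C) -> A)) || !(A || A) = 1/2 || 1/2 = 1/2
((B -> B) && ((A -> B) && C)) -> (((B -> A) && ((C && C) -> A)) || !(A || A)) = 1 -> 1/2 = 1/2
No assignment yields a value below 1/2, so this is the minimum.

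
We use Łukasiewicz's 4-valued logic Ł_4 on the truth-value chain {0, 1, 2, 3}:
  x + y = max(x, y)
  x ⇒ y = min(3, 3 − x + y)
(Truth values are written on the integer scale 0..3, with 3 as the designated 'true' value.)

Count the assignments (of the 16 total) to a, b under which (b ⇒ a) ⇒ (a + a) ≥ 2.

12

a = 0, b = 0 ↦ 0  <
a = 0, b = 1 ↦ 1  <
a = 0, b = 2 ↦ 2  ≥
a = 0, b = 3 ↦ 3  ≥
a = 1, b = 0 ↦ 1  <
a = 1, b = 1 ↦ 1  <
a = 1, b = 2 ↦ 2  ≥
a = 1, b = 3 ↦ 3  ≥
a = 2, b = 0 ↦ 2  ≥
a = 2, b = 1 ↦ 2  ≥
a = 2, b = 2 ↦ 2  ≥
a = 2, b = 3 ↦ 3  ≥
a = 3, b = 0 ↦ 3  ≥
a = 3, b = 1 ↦ 3  ≥
a = 3, b = 2 ↦ 3  ≥
a = 3, b = 3 ↦ 3  ≥
So 12 of the 16 assignments meet the threshold.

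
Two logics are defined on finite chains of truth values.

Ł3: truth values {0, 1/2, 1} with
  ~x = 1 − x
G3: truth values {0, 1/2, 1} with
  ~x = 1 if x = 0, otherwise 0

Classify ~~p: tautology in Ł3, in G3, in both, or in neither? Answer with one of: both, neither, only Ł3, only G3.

In Ł3: at p = 0 the value is 0 — not a tautology.
In G3: at p = 0 the value is 0 — not a tautology.

neither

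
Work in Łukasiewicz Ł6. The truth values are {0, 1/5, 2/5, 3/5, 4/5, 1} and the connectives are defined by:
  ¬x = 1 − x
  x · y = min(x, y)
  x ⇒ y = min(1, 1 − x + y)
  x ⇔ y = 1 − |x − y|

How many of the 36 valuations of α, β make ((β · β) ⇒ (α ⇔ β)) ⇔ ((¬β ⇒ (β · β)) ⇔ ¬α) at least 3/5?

19

value 1: 3 assignments (counts)
value 4/5: 11 assignments (counts)
value 3/5: 5 assignments (counts)
value 2/5: 8 assignments
value 1/5: 4 assignments
value 0: 5 assignments
So 19 of the 36 assignments meet the threshold.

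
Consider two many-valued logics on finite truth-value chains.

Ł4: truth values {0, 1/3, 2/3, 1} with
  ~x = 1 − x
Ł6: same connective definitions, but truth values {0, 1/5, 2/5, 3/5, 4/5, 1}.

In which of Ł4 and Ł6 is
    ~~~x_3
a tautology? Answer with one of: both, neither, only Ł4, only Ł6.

In Ł4: at x_3 = 1/3 the value is 2/3 — not a tautology.
In Ł6: at x_3 = 1/5 the value is 4/5 — not a tautology.

neither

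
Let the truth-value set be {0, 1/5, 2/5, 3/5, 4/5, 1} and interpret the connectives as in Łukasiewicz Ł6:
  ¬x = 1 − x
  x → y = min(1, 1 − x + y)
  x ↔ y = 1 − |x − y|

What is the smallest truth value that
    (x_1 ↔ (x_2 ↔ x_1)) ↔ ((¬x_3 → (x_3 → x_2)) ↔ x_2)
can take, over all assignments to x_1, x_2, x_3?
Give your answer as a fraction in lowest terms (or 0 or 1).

Take x_1 = 2/5, x_2 = 0, x_3 = 0:
x_2 ↔ x_1 = 0 ↔ 2/5 = 3/5
x_1 ↔ (x_2 ↔ x_1) = 2/5 ↔ 3/5 = 4/5
¬x_3 = ¬0 = 1
x_3 → x_2 = 0 → 0 = 1
¬x_3 → (x_3 → x_2) = 1 → 1 = 1
(¬x_3 → (x_3 → x_2)) ↔ x_2 = 1 ↔ 0 = 0
(x_1 ↔ (x_2 ↔ x_1)) ↔ ((¬x_3 → (x_3 → x_2)) ↔ x_2) = 4/5 ↔ 0 = 1/5
No assignment yields a value below 1/5, so this is the minimum.

1/5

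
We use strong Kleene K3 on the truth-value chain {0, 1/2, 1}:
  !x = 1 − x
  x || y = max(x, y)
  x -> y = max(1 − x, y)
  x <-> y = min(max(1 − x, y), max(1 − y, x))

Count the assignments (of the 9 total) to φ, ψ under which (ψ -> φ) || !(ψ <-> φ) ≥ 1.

6

φ = 0, ψ = 0 ↦ 1  ≥
φ = 0, ψ = 1/2 ↦ 1/2  <
φ = 0, ψ = 1 ↦ 1  ≥
φ = 1/2, ψ = 0 ↦ 1  ≥
φ = 1/2, ψ = 1/2 ↦ 1/2  <
φ = 1/2, ψ = 1 ↦ 1/2  <
φ = 1, ψ = 0 ↦ 1  ≥
φ = 1, ψ = 1/2 ↦ 1  ≥
φ = 1, ψ = 1 ↦ 1  ≥
So 6 of the 9 assignments meet the threshold.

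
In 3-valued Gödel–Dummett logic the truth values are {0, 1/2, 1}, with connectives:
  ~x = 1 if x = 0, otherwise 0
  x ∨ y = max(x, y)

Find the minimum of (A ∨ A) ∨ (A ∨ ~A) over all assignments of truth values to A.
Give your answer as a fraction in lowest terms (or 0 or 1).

1/2

Take A = 1/2:
A ∨ A = 1/2 ∨ 1/2 = 1/2
~A = ~1/2 = 0
A ∨ ~A = 1/2 ∨ 0 = 1/2
(A ∨ A) ∨ (A ∨ ~A) = 1/2 ∨ 1/2 = 1/2
No assignment yields a value below 1/2, so this is the minimum.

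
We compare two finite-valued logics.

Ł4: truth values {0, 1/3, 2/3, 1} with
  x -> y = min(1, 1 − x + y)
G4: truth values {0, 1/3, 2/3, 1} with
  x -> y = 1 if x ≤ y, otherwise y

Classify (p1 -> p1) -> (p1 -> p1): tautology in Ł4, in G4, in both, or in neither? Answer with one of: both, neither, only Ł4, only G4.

In Ł4: every assignment gives 1 — tautology.
In G4: every assignment gives 1 — tautology.

both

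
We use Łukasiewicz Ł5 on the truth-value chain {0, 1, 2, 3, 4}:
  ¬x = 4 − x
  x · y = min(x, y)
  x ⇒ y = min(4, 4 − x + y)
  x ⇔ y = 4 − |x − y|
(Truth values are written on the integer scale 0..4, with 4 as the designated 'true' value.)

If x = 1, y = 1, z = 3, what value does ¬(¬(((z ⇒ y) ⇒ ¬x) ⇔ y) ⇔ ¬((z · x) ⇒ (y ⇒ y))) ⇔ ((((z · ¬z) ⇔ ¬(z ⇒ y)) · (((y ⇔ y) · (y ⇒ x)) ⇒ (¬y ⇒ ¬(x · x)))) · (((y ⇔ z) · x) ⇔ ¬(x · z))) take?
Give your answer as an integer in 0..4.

z ⇒ y = 3 ⇒ 1 = 2
¬x = ¬1 = 3
(z ⇒ y) ⇒ ¬x = 2 ⇒ 3 = 4
((z ⇒ y) ⇒ ¬x) ⇔ y = 4 ⇔ 1 = 1
¬(((z ⇒ y) ⇒ ¬x) ⇔ y) = ¬1 = 3
z · x = 3 · 1 = 1
y ⇒ y = 1 ⇒ 1 = 4
(z · x) ⇒ (y ⇒ y) = 1 ⇒ 4 = 4
¬((z · x) ⇒ (y ⇒ y)) = ¬4 = 0
¬(((z ⇒ y) ⇒ ¬x) ⇔ y) ⇔ ¬((z · x) ⇒ (y ⇒ y)) = 3 ⇔ 0 = 1
¬(¬(((z ⇒ y) ⇒ ¬x) ⇔ y) ⇔ ¬((z · x) ⇒ (y ⇒ y))) = ¬1 = 3
¬z = ¬3 = 1
z · ¬z = 3 · 1 = 1
z ⇒ y = 3 ⇒ 1 = 2
¬(z ⇒ y) = ¬2 = 2
(z · ¬z) ⇔ ¬(z ⇒ y) = 1 ⇔ 2 = 3
y ⇔ y = 1 ⇔ 1 = 4
y ⇒ x = 1 ⇒ 1 = 4
(y ⇔ y) · (y ⇒ x) = 4 · 4 = 4
¬y = ¬1 = 3
x · x = 1 · 1 = 1
¬(x · x) = ¬1 = 3
¬y ⇒ ¬(x · x) = 3 ⇒ 3 = 4
((y ⇔ y) · (y ⇒ x)) ⇒ (¬y ⇒ ¬(x · x)) = 4 ⇒ 4 = 4
((z · ¬z) ⇔ ¬(z ⇒ y)) · (((y ⇔ y) · (y ⇒ x)) ⇒ (¬y ⇒ ¬(x · x))) = 3 · 4 = 3
y ⇔ z = 1 ⇔ 3 = 2
(y ⇔ z) · x = 2 · 1 = 1
x · z = 1 · 3 = 1
¬(x · z) = ¬1 = 3
((y ⇔ z) · x) ⇔ ¬(x · z) = 1 ⇔ 3 = 2
(((z · ¬z) ⇔ ¬(z ⇒ y)) · (((y ⇔ y) · (y ⇒ x)) ⇒ (¬y ⇒ ¬(x · x)))) · (((y ⇔ z) · x) ⇔ ¬(x · z)) = 3 · 2 = 2
¬(¬(((z ⇒ y) ⇒ ¬x) ⇔ y) ⇔ ¬((z · x) ⇒ (y ⇒ y))) ⇔ ((((z · ¬z) ⇔ ¬(z ⇒ y)) · (((y ⇔ y) · (y ⇒ x)) ⇒ (¬y ⇒ ¬(x · x)))) · (((y ⇔ z) · x) ⇔ ¬(x · z))) = 3 ⇔ 2 = 3

3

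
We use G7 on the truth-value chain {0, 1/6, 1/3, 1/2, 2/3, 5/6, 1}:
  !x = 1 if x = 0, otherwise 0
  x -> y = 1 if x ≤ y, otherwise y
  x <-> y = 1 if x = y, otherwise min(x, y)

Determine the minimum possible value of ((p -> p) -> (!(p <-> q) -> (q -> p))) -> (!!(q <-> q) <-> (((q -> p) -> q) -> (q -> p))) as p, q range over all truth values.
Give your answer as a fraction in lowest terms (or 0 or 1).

1/6

Take p = 1/6, q = 1/3:
p -> p = 1/6 -> 1/6 = 1
p <-> q = 1/6 <-> 1/3 = 1/6
!(p <-> q) = !1/6 = 0
q -> p = 1/3 -> 1/6 = 1/6
!(p <-> q) -> (q -> p) = 0 -> 1/6 = 1
(p -> p) -> (!(p <-> q) -> (q -> p)) = 1 -> 1 = 1
q <-> q = 1/3 <-> 1/3 = 1
!(q <-> q) = !1 = 0
!!(q <-> q) = !0 = 1
q -> p = 1/3 -> 1/6 = 1/6
(q -> p) -> q = 1/6 -> 1/3 = 1
q -> p = 1/3 -> 1/6 = 1/6
((q -> p) -> q) -> (q -> p) = 1 -> 1/6 = 1/6
!!(q <-> q) <-> (((q -> p) -> q) -> (q -> p)) = 1 <-> 1/6 = 1/6
((p -> p) -> (!(p <-> q) -> (q -> p))) -> (!!(q <-> q) <-> (((q -> p) -> q) -> (q -> p))) = 1 -> 1/6 = 1/6
No assignment yields a value below 1/6, so this is the minimum.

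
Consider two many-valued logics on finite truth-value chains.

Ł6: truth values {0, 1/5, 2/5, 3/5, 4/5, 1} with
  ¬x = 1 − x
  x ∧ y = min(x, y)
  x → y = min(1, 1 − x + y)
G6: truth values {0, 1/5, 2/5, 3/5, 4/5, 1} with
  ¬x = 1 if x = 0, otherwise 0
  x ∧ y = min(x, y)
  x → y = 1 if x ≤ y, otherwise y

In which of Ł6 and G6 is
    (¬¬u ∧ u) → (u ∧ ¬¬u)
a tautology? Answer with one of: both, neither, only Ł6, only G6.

In Ł6: every assignment gives 1 — tautology.
In G6: every assignment gives 1 — tautology.

both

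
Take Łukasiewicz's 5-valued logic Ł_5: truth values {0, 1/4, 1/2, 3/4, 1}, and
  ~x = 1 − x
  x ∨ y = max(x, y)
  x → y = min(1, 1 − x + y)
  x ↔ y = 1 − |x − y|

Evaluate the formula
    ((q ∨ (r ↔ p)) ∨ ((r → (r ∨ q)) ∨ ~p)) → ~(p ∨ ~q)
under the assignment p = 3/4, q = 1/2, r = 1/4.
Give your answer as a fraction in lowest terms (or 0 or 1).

r ↔ p = 1/4 ↔ 3/4 = 1/2
q ∨ (r ↔ p) = 1/2 ∨ 1/2 = 1/2
r ∨ q = 1/4 ∨ 1/2 = 1/2
r → (r ∨ q) = 1/4 → 1/2 = 1
~p = ~3/4 = 1/4
(r → (r ∨ q)) ∨ ~p = 1 ∨ 1/4 = 1
(q ∨ (r ↔ p)) ∨ ((r → (r ∨ q)) ∨ ~p) = 1/2 ∨ 1 = 1
~q = ~1/2 = 1/2
p ∨ ~q = 3/4 ∨ 1/2 = 3/4
~(p ∨ ~q) = ~3/4 = 1/4
((q ∨ (r ↔ p)) ∨ ((r → (r ∨ q)) ∨ ~p)) → ~(p ∨ ~q) = 1 → 1/4 = 1/4

1/4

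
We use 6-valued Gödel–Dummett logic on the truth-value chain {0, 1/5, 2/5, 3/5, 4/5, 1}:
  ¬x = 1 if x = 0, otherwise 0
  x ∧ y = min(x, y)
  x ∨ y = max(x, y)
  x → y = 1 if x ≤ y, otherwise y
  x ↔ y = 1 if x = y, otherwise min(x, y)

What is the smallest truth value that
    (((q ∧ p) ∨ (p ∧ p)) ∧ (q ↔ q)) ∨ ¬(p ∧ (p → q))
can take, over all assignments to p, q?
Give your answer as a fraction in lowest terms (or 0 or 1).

1/5

Take p = 1/5, q = 1/5:
q ∧ p = 1/5 ∧ 1/5 = 1/5
p ∧ p = 1/5 ∧ 1/5 = 1/5
(q ∧ p) ∨ (p ∧ p) = 1/5 ∨ 1/5 = 1/5
q ↔ q = 1/5 ↔ 1/5 = 1
((q ∧ p) ∨ (p ∧ p)) ∧ (q ↔ q) = 1/5 ∧ 1 = 1/5
p → q = 1/5 → 1/5 = 1
p ∧ (p → q) = 1/5 ∧ 1 = 1/5
¬(p ∧ (p → q)) = ¬1/5 = 0
(((q ∧ p) ∨ (p ∧ p)) ∧ (q ↔ q)) ∨ ¬(p ∧ (p → q)) = 1/5 ∨ 0 = 1/5
No assignment yields a value below 1/5, so this is the minimum.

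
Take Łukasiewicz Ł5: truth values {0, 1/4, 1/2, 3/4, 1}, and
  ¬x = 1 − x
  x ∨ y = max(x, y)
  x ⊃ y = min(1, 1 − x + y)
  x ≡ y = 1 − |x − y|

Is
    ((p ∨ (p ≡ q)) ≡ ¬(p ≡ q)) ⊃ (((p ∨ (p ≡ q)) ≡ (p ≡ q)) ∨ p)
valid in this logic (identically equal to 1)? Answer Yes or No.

No

Counterexample: take p = 3/4, q = 0.
p ≡ q = 3/4 ≡ 0 = 1/4
p ∨ (p ≡ q) = 3/4 ∨ 1/4 = 3/4
p ≡ q = 3/4 ≡ 0 = 1/4
¬(p ≡ q) = ¬1/4 = 3/4
(p ∨ (p ≡ q)) ≡ ¬(p ≡ q) = 3/4 ≡ 3/4 = 1
p ≡ q = 3/4 ≡ 0 = 1/4
p ∨ (p ≡ q) = 3/4 ∨ 1/4 = 3/4
p ≡ q = 3/4 ≡ 0 = 1/4
(p ∨ (p ≡ q)) ≡ (p ≡ q) = 3/4 ≡ 1/4 = 1/2
((p ∨ (p ≡ q)) ≡ (p ≡ q)) ∨ p = 1/2 ∨ 3/4 = 3/4
((p ∨ (p ≡ q)) ≡ ¬(p ≡ q)) ⊃ (((p ∨ (p ≡ q)) ≡ (p ≡ q)) ∨ p) = 1 ⊃ 3/4 = 3/4
This gives 3/4 ≠ 1.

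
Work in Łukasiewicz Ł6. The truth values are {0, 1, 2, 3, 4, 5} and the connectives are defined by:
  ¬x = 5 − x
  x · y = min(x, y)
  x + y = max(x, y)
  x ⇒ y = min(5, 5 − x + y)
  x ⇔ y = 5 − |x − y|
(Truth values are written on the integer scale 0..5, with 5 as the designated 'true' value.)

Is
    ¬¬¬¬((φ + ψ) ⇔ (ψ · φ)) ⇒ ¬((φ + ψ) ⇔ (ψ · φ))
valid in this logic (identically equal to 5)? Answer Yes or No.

No

Counterexample: take φ = 0, ψ = 0.
φ + ψ = 0 + 0 = 0
ψ · φ = 0 · 0 = 0
(φ + ψ) ⇔ (ψ · φ) = 0 ⇔ 0 = 5
¬((φ + ψ) ⇔ (ψ · φ)) = ¬5 = 0
¬¬((φ + ψ) ⇔ (ψ · φ)) = ¬0 = 5
¬¬¬((φ + ψ) ⇔ (ψ · φ)) = ¬5 = 0
¬¬¬¬((φ + ψ) ⇔ (ψ · φ)) = ¬0 = 5
φ + ψ = 0 + 0 = 0
ψ · φ = 0 · 0 = 0
(φ + ψ) ⇔ (ψ · φ) = 0 ⇔ 0 = 5
¬((φ + ψ) ⇔ (ψ · φ)) = ¬5 = 0
¬¬¬¬((φ + ψ) ⇔ (ψ · φ)) ⇒ ¬((φ + ψ) ⇔ (ψ · φ)) = 5 ⇒ 0 = 0
This gives 0 ≠ 5.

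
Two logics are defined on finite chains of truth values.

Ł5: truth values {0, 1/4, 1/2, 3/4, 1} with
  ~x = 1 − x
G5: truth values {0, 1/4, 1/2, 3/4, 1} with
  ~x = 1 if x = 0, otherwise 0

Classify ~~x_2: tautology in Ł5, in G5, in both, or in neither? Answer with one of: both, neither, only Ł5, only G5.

In Ł5: at x_2 = 0 the value is 0 — not a tautology.
In G5: at x_2 = 0 the value is 0 — not a tautology.

neither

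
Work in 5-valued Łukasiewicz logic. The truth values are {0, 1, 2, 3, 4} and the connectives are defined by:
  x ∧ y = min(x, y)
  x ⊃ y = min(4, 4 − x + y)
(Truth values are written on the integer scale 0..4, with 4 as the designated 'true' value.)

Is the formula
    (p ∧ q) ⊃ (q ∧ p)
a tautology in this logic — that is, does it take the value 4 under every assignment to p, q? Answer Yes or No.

Yes

At p = 4, q = 3, for instance:
p ∧ q = 4 ∧ 3 = 3
q ∧ p = 3 ∧ 4 = 3
(p ∧ q) ⊃ (q ∧ p) = 3 ⊃ 3 = 4
and checking the remaining 24 assignments likewise gives ≥ 4 in every case.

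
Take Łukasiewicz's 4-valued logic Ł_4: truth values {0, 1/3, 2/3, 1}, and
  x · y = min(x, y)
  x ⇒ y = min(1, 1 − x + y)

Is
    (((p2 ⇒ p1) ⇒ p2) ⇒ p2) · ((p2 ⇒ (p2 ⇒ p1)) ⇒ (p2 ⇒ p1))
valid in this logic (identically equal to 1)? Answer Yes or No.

No

Counterexample: take p1 = 0, p2 = 1/3.
p2 ⇒ p1 = 1/3 ⇒ 0 = 2/3
(p2 ⇒ p1) ⇒ p2 = 2/3 ⇒ 1/3 = 2/3
((p2 ⇒ p1) ⇒ p2) ⇒ p2 = 2/3 ⇒ 1/3 = 2/3
p2 ⇒ (p2 ⇒ p1) = 1/3 ⇒ 2/3 = 1
(p2 ⇒ (p2 ⇒ p1)) ⇒ (p2 ⇒ p1) = 1 ⇒ 2/3 = 2/3
(((p2 ⇒ p1) ⇒ p2) ⇒ p2) · ((p2 ⇒ (p2 ⇒ p1)) ⇒ (p2 ⇒ p1)) = 2/3 · 2/3 = 2/3
This gives 2/3 ≠ 1.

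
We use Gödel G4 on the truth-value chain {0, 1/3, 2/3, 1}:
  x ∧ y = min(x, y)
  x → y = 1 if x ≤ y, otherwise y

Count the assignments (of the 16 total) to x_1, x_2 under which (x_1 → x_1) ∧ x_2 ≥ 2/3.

8

x_1 = 0, x_2 = 0 ↦ 0  <
x_1 = 0, x_2 = 1/3 ↦ 1/3  <
x_1 = 0, x_2 = 2/3 ↦ 2/3  ≥
x_1 = 0, x_2 = 1 ↦ 1  ≥
x_1 = 1/3, x_2 = 0 ↦ 0  <
x_1 = 1/3, x_2 = 1/3 ↦ 1/3  <
x_1 = 1/3, x_2 = 2/3 ↦ 2/3  ≥
x_1 = 1/3, x_2 = 1 ↦ 1  ≥
x_1 = 2/3, x_2 = 0 ↦ 0  <
x_1 = 2/3, x_2 = 1/3 ↦ 1/3  <
x_1 = 2/3, x_2 = 2/3 ↦ 2/3  ≥
x_1 = 2/3, x_2 = 1 ↦ 1  ≥
x_1 = 1, x_2 = 0 ↦ 0  <
x_1 = 1, x_2 = 1/3 ↦ 1/3  <
x_1 = 1, x_2 = 2/3 ↦ 2/3  ≥
x_1 = 1, x_2 = 1 ↦ 1  ≥
So 8 of the 16 assignments meet the threshold.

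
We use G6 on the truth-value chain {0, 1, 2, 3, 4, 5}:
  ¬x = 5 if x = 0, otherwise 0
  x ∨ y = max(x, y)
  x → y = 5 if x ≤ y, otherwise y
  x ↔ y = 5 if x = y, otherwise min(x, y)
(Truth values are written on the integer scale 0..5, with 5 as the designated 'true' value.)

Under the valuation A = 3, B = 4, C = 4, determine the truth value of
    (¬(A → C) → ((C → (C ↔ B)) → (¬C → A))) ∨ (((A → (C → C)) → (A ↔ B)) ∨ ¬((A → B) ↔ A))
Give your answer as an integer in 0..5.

5

A → C = 3 → 4 = 5
¬(A → C) = ¬5 = 0
C ↔ B = 4 ↔ 4 = 5
C → (C ↔ B) = 4 → 5 = 5
¬C = ¬4 = 0
¬C → A = 0 → 3 = 5
(C → (C ↔ B)) → (¬C → A) = 5 → 5 = 5
¬(A → C) → ((C → (C ↔ B)) → (¬C → A)) = 0 → 5 = 5
C → C = 4 → 4 = 5
A → (C → C) = 3 → 5 = 5
A ↔ B = 3 ↔ 4 = 3
(A → (C → C)) → (A ↔ B) = 5 → 3 = 3
A → B = 3 → 4 = 5
(A → B) ↔ A = 5 ↔ 3 = 3
¬((A → B) ↔ A) = ¬3 = 0
((A → (C → C)) → (A ↔ B)) ∨ ¬((A → B) ↔ A) = 3 ∨ 0 = 3
(¬(A → C) → ((C → (C ↔ B)) → (¬C → A))) ∨ (((A → (C → C)) → (A ↔ B)) ∨ ¬((A → B) ↔ A)) = 5 ∨ 3 = 5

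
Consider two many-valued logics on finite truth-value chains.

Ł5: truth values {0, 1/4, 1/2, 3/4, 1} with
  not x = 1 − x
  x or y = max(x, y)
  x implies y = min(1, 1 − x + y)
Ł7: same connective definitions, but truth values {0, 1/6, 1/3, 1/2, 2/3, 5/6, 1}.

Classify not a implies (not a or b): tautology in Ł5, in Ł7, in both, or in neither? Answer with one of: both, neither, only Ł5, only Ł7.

In Ł5: every assignment gives 1 — tautology.
In Ł7: every assignment gives 1 — tautology.

both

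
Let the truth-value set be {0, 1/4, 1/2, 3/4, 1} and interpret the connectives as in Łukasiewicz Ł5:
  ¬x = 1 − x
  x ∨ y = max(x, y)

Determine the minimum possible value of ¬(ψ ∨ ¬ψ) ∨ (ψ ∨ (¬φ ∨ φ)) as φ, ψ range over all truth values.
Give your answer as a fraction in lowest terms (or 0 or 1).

Take φ = 1/2, ψ = 0:
¬ψ = ¬0 = 1
ψ ∨ ¬ψ = 0 ∨ 1 = 1
¬(ψ ∨ ¬ψ) = ¬1 = 0
¬φ = ¬1/2 = 1/2
¬φ ∨ φ = 1/2 ∨ 1/2 = 1/2
ψ ∨ (¬φ ∨ φ) = 0 ∨ 1/2 = 1/2
¬(ψ ∨ ¬ψ) ∨ (ψ ∨ (¬φ ∨ φ)) = 0 ∨ 1/2 = 1/2
No assignment yields a value below 1/2, so this is the minimum.

1/2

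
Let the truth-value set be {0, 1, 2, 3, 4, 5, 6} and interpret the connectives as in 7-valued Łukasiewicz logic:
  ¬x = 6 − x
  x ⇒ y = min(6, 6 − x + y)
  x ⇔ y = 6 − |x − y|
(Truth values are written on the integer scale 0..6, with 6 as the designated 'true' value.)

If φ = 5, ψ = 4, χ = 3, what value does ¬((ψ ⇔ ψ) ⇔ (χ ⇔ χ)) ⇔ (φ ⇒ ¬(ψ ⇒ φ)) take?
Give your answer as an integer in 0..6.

5

ψ ⇔ ψ = 4 ⇔ 4 = 6
χ ⇔ χ = 3 ⇔ 3 = 6
(ψ ⇔ ψ) ⇔ (χ ⇔ χ) = 6 ⇔ 6 = 6
¬((ψ ⇔ ψ) ⇔ (χ ⇔ χ)) = ¬6 = 0
ψ ⇒ φ = 4 ⇒ 5 = 6
¬(ψ ⇒ φ) = ¬6 = 0
φ ⇒ ¬(ψ ⇒ φ) = 5 ⇒ 0 = 1
¬((ψ ⇔ ψ) ⇔ (χ ⇔ χ)) ⇔ (φ ⇒ ¬(ψ ⇒ φ)) = 0 ⇔ 1 = 5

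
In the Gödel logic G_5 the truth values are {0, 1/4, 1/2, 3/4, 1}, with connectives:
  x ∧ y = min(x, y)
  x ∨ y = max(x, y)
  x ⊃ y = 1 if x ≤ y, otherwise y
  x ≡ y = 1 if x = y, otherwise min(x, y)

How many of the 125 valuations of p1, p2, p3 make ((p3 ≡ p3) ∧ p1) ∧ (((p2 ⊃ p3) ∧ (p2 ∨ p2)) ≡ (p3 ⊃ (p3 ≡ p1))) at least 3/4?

8

value 1: 1 assignment (counts)
value 3/4: 7 assignments (counts)
value 1/2: 19 assignments
value 1/4: 37 assignments
value 0: 61 assignments
So 8 of the 125 assignments meet the threshold.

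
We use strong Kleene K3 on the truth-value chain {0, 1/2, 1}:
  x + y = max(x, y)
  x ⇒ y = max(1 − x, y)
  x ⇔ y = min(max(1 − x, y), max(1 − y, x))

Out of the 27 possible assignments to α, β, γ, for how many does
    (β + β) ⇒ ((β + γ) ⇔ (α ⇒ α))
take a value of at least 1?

17

value 1: 17 assignments (counts)
value 1/2: 10 assignments
So 17 of the 27 assignments meet the threshold.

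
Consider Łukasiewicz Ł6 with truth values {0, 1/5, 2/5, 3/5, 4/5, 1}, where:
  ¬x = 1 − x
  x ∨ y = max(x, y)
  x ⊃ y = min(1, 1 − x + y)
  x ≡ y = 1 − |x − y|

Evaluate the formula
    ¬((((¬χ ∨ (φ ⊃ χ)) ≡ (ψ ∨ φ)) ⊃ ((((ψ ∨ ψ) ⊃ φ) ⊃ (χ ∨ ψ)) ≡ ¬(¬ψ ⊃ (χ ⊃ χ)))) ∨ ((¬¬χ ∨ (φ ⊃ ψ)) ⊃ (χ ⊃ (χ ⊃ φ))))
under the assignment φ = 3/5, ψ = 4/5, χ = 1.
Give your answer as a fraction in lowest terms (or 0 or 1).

¬χ = ¬1 = 0
φ ⊃ χ = 3/5 ⊃ 1 = 1
¬χ ∨ (φ ⊃ χ) = 0 ∨ 1 = 1
ψ ∨ φ = 4/5 ∨ 3/5 = 4/5
(¬χ ∨ (φ ⊃ χ)) ≡ (ψ ∨ φ) = 1 ≡ 4/5 = 4/5
ψ ∨ ψ = 4/5 ∨ 4/5 = 4/5
(ψ ∨ ψ) ⊃ φ = 4/5 ⊃ 3/5 = 4/5
χ ∨ ψ = 1 ∨ 4/5 = 1
((ψ ∨ ψ) ⊃ φ) ⊃ (χ ∨ ψ) = 4/5 ⊃ 1 = 1
¬ψ = ¬4/5 = 1/5
χ ⊃ χ = 1 ⊃ 1 = 1
¬ψ ⊃ (χ ⊃ χ) = 1/5 ⊃ 1 = 1
¬(¬ψ ⊃ (χ ⊃ χ)) = ¬1 = 0
(((ψ ∨ ψ) ⊃ φ) ⊃ (χ ∨ ψ)) ≡ ¬(¬ψ ⊃ (χ ⊃ χ)) = 1 ≡ 0 = 0
((¬χ ∨ (φ ⊃ χ)) ≡ (ψ ∨ φ)) ⊃ ((((ψ ∨ ψ) ⊃ φ) ⊃ (χ ∨ ψ)) ≡ ¬(¬ψ ⊃ (χ ⊃ χ))) = 4/5 ⊃ 0 = 1/5
¬χ = ¬1 = 0
¬¬χ = ¬0 = 1
φ ⊃ ψ = 3/5 ⊃ 4/5 = 1
¬¬χ ∨ (φ ⊃ ψ) = 1 ∨ 1 = 1
χ ⊃ φ = 1 ⊃ 3/5 = 3/5
χ ⊃ (χ ⊃ φ) = 1 ⊃ 3/5 = 3/5
(¬¬χ ∨ (φ ⊃ ψ)) ⊃ (χ ⊃ (χ ⊃ φ)) = 1 ⊃ 3/5 = 3/5
(((¬χ ∨ (φ ⊃ χ)) ≡ (ψ ∨ φ)) ⊃ ((((ψ ∨ ψ) ⊃ φ) ⊃ (χ ∨ ψ)) ≡ ¬(¬ψ ⊃ (χ ⊃ χ)))) ∨ ((¬¬χ ∨ (φ ⊃ ψ)) ⊃ (χ ⊃ (χ ⊃ φ))) = 1/5 ∨ 3/5 = 3/5
¬((((¬χ ∨ (φ ⊃ χ)) ≡ (ψ ∨ φ)) ⊃ ((((ψ ∨ ψ) ⊃ φ) ⊃ (χ ∨ ψ)) ≡ ¬(¬ψ ⊃ (χ ⊃ χ)))) ∨ ((¬¬χ ∨ (φ ⊃ ψ)) ⊃ (χ ⊃ (χ ⊃ φ)))) = ¬3/5 = 2/5

2/5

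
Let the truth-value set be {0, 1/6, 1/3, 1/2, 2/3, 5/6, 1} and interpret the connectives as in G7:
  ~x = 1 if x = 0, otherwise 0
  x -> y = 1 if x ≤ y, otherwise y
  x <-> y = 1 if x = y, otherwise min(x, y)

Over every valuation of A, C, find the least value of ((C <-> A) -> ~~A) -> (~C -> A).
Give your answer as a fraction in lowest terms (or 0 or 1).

1/6

Take A = 1/6, C = 0:
C <-> A = 0 <-> 1/6 = 0
~A = ~1/6 = 0
~~A = ~0 = 1
(C <-> A) -> ~~A = 0 -> 1 = 1
~C = ~0 = 1
~C -> A = 1 -> 1/6 = 1/6
((C <-> A) -> ~~A) -> (~C -> A) = 1 -> 1/6 = 1/6
No assignment yields a value below 1/6, so this is the minimum.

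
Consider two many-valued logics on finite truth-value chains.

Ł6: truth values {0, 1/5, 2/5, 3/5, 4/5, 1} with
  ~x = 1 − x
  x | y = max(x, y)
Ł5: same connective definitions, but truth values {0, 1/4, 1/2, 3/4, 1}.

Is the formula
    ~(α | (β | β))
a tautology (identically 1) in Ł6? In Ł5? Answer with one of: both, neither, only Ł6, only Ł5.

neither

In Ł6: at α = 0, β = 1/5 the value is 4/5 — not a tautology.
In Ł5: at α = 0, β = 1/4 the value is 3/4 — not a tautology.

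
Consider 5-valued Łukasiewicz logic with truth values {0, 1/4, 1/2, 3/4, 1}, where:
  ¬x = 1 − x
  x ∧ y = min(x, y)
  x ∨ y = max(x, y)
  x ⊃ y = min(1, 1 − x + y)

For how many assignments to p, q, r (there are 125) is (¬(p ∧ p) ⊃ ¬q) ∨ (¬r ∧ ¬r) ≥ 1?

value 1: 85 assignments (counts)
value 3/4: 22 assignments
value 1/2: 12 assignments
value 1/4: 5 assignments
value 0: 1 assignment
So 85 of the 125 assignments meet the threshold.

85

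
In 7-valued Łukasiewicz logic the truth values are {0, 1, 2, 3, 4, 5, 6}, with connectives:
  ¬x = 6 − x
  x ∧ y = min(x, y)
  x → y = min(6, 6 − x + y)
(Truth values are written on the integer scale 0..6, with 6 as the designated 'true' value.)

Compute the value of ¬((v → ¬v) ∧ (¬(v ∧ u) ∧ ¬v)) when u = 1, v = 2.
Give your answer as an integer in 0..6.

¬v = ¬2 = 4
v → ¬v = 2 → 4 = 6
v ∧ u = 2 ∧ 1 = 1
¬(v ∧ u) = ¬1 = 5
¬v = ¬2 = 4
¬(v ∧ u) ∧ ¬v = 5 ∧ 4 = 4
(v → ¬v) ∧ (¬(v ∧ u) ∧ ¬v) = 6 ∧ 4 = 4
¬((v → ¬v) ∧ (¬(v ∧ u) ∧ ¬v)) = ¬4 = 2

2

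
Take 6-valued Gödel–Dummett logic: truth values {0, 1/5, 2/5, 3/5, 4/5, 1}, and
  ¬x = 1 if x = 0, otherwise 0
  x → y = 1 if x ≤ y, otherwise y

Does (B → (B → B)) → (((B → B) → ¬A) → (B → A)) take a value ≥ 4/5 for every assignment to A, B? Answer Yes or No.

Counterexample: take A = 0, B = 1/5.
B → B = 1/5 → 1/5 = 1
B → (B → B) = 1/5 → 1 = 1
B → B = 1/5 → 1/5 = 1
¬A = ¬0 = 1
(B → B) → ¬A = 1 → 1 = 1
B → A = 1/5 → 0 = 0
((B → B) → ¬A) → (B → A) = 1 → 0 = 0
(B → (B → B)) → (((B → B) → ¬A) → (B → A)) = 1 → 0 = 0
This gives 0, which is below 4/5.

No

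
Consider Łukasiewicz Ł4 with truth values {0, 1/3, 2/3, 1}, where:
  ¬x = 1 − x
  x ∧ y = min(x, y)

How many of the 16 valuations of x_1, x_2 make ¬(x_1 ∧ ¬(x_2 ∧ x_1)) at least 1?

5

x_1 = 0, x_2 = 0 ↦ 1  ≥
x_1 = 0, x_2 = 1/3 ↦ 1  ≥
x_1 = 0, x_2 = 2/3 ↦ 1  ≥
x_1 = 0, x_2 = 1 ↦ 1  ≥
x_1 = 1/3, x_2 = 0 ↦ 2/3  <
x_1 = 1/3, x_2 = 1/3 ↦ 2/3  <
x_1 = 1/3, x_2 = 2/3 ↦ 2/3  <
x_1 = 1/3, x_2 = 1 ↦ 2/3  <
x_1 = 2/3, x_2 = 0 ↦ 1/3  <
x_1 = 2/3, x_2 = 1/3 ↦ 1/3  <
x_1 = 2/3, x_2 = 2/3 ↦ 2/3  <
x_1 = 2/3, x_2 = 1 ↦ 2/3  <
x_1 = 1, x_2 = 0 ↦ 0  <
x_1 = 1, x_2 = 1/3 ↦ 1/3  <
x_1 = 1, x_2 = 2/3 ↦ 2/3  <
x_1 = 1, x_2 = 1 ↦ 1  ≥
So 5 of the 16 assignments meet the threshold.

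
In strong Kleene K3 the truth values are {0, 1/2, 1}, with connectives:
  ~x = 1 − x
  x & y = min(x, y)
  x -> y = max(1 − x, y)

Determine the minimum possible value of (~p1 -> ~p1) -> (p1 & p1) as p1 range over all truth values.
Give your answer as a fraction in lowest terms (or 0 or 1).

Take p1 = 0:
~p1 = ~0 = 1
~p1 = ~0 = 1
~p1 -> ~p1 = 1 -> 1 = 1
p1 & p1 = 0 & 0 = 0
(~p1 -> ~p1) -> (p1 & p1) = 1 -> 0 = 0
No assignment yields a value below 0, so this is the minimum.

0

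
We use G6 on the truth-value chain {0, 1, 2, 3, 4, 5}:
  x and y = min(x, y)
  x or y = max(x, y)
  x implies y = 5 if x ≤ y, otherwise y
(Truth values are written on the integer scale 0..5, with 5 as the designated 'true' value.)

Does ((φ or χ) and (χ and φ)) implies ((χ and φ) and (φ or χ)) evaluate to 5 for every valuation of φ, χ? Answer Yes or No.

Yes

At φ = 0, χ = 3, for instance:
φ or χ = 0 or 3 = 3
χ and φ = 3 and 0 = 0
(φ or χ) and (χ and φ) = 3 and 0 = 0
(χ and φ) and (φ or χ) = 0 and 3 = 0
((φ or χ) and (χ and φ)) implies ((χ and φ) and (φ or χ)) = 0 implies 0 = 5
and checking the remaining 35 assignments likewise gives ≥ 5 in every case.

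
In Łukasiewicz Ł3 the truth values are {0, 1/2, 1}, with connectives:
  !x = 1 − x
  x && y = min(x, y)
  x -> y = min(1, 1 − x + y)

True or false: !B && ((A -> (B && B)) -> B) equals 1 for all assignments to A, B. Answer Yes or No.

Counterexample: take A = 0, B = 0.
!B = !0 = 1
B && B = 0 && 0 = 0
A -> (B && B) = 0 -> 0 = 1
(A -> (B && B)) -> B = 1 -> 0 = 0
!B && ((A -> (B && B)) -> B) = 1 && 0 = 0
This gives 0 ≠ 1.

No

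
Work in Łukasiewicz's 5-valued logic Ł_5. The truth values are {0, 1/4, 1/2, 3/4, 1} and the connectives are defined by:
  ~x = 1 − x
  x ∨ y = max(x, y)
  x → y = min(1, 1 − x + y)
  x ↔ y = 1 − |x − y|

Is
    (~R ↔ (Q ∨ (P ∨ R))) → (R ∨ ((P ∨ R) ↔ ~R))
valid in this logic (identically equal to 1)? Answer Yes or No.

No

Counterexample: take P = 0, Q = 1/4, R = 0.
~R = ~0 = 1
P ∨ R = 0 ∨ 0 = 0
Q ∨ (P ∨ R) = 1/4 ∨ 0 = 1/4
~R ↔ (Q ∨ (P ∨ R)) = 1 ↔ 1/4 = 1/4
P ∨ R = 0 ∨ 0 = 0
~R = ~0 = 1
(P ∨ R) ↔ ~R = 0 ↔ 1 = 0
R ∨ ((P ∨ R) ↔ ~R) = 0 ∨ 0 = 0
(~R ↔ (Q ∨ (P ∨ R))) → (R ∨ ((P ∨ R) ↔ ~R)) = 1/4 → 0 = 3/4
This gives 3/4 ≠ 1.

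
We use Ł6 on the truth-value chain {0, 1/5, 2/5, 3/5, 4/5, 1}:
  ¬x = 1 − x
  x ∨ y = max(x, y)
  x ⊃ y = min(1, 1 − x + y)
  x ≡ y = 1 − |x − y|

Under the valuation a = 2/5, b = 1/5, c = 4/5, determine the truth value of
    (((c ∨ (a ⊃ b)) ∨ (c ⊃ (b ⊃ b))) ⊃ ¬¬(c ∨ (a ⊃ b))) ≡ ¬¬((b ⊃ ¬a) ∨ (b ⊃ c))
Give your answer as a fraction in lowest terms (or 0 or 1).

a ⊃ b = 2/5 ⊃ 1/5 = 4/5
c ∨ (a ⊃ b) = 4/5 ∨ 4/5 = 4/5
b ⊃ b = 1/5 ⊃ 1/5 = 1
c ⊃ (b ⊃ b) = 4/5 ⊃ 1 = 1
(c ∨ (a ⊃ b)) ∨ (c ⊃ (b ⊃ b)) = 4/5 ∨ 1 = 1
a ⊃ b = 2/5 ⊃ 1/5 = 4/5
c ∨ (a ⊃ b) = 4/5 ∨ 4/5 = 4/5
¬(c ∨ (a ⊃ b)) = ¬4/5 = 1/5
¬¬(c ∨ (a ⊃ b)) = ¬1/5 = 4/5
((c ∨ (a ⊃ b)) ∨ (c ⊃ (b ⊃ b))) ⊃ ¬¬(c ∨ (a ⊃ b)) = 1 ⊃ 4/5 = 4/5
¬a = ¬2/5 = 3/5
b ⊃ ¬a = 1/5 ⊃ 3/5 = 1
b ⊃ c = 1/5 ⊃ 4/5 = 1
(b ⊃ ¬a) ∨ (b ⊃ c) = 1 ∨ 1 = 1
¬((b ⊃ ¬a) ∨ (b ⊃ c)) = ¬1 = 0
¬¬((b ⊃ ¬a) ∨ (b ⊃ c)) = ¬0 = 1
(((c ∨ (a ⊃ b)) ∨ (c ⊃ (b ⊃ b))) ⊃ ¬¬(c ∨ (a ⊃ b))) ≡ ¬¬((b ⊃ ¬a) ∨ (b ⊃ c)) = 4/5 ≡ 1 = 4/5

4/5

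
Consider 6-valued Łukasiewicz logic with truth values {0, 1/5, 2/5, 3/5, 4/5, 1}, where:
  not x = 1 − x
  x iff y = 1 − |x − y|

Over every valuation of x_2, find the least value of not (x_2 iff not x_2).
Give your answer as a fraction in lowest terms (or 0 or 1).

Take x_2 = 2/5:
not x_2 = not 2/5 = 3/5
x_2 iff not x_2 = 2/5 iff 3/5 = 4/5
not (x_2 iff not x_2) = not 4/5 = 1/5
No assignment yields a value below 1/5, so this is the minimum.

1/5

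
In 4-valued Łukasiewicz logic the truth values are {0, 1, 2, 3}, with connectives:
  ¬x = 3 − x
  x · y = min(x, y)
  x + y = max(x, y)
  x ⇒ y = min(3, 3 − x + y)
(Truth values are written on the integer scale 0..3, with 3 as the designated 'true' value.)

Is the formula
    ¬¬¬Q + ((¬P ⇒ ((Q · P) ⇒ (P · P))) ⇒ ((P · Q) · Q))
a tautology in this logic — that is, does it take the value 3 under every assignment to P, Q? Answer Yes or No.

No

Counterexample: take P = 0, Q = 1.
¬Q = ¬1 = 2
¬¬Q = ¬2 = 1
¬¬¬Q = ¬1 = 2
¬P = ¬0 = 3
Q · P = 1 · 0 = 0
P · P = 0 · 0 = 0
(Q · P) ⇒ (P · P) = 0 ⇒ 0 = 3
¬P ⇒ ((Q · P) ⇒ (P · P)) = 3 ⇒ 3 = 3
P · Q = 0 · 1 = 0
(P · Q) · Q = 0 · 1 = 0
(¬P ⇒ ((Q · P) ⇒ (P · P))) ⇒ ((P · Q) · Q) = 3 ⇒ 0 = 0
¬¬¬Q + ((¬P ⇒ ((Q · P) ⇒ (P · P))) ⇒ ((P · Q) · Q)) = 2 + 0 = 2
This gives 2 ≠ 3.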